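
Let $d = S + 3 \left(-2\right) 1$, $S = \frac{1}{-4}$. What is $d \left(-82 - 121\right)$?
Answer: $\frac{5075}{4} \approx 1268.8$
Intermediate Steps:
$S = - \frac{1}{4} \approx -0.25$
$d = - \frac{25}{4}$ ($d = - \frac{1}{4} + 3 \left(-2\right) 1 = - \frac{1}{4} - 6 = - \frac{25}{4} \approx -6.25$)
$d \left(-82 - 121\right) = - \frac{25 \left(-82 - 121\right)}{4} = \left(- \frac{25}{4}\right) \left(-203\right) = \frac{5075}{4}$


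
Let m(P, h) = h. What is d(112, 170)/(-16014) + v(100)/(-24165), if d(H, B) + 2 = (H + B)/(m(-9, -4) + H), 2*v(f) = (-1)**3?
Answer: -4507/257985540 ≈ -1.7470e-5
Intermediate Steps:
v(f) = -1/2 (v(f) = (1/2)*(-1)**3 = (1/2)*(-1) = -1/2)
d(H, B) = -2 + (B + H)/(-4 + H) (d(H, B) = -2 + (H + B)/(-4 + H) = -2 + (B + H)/(-4 + H))
d(112, 170)/(-16014) + v(100)/(-24165) = ((8 + 170 - 1*112)/(-4 + 112))/(-16014) - 1/2/(-24165) = ((8 + 170 - 112)/108)*(-1/16014) - 1/2*(-1/24165) = ((1/108)*66)*(-1/16014) + 1/48330 = (11/18)*(-1/16014) + 1/48330 = -11/288252 + 1/48330 = -4507/257985540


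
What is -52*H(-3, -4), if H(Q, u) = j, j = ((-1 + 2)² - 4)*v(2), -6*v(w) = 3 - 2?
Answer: -26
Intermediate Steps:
v(w) = -⅙ (v(w) = -(3 - 2)/6 = -⅙*1 = -⅙)
j = ½ (j = ((-1 + 2)² - 4)*(-⅙) = (1² - 4)*(-⅙) = (1 - 4)*(-⅙) = -3*(-⅙) = ½ ≈ 0.50000)
H(Q, u) = ½
-52*H(-3, -4) = -52*½ = -26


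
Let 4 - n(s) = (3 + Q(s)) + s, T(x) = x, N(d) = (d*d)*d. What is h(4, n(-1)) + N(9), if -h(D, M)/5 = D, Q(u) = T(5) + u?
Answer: 709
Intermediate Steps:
N(d) = d**3 (N(d) = d**2*d = d**3)
Q(u) = 5 + u
n(s) = -4 - 2*s (n(s) = 4 - ((3 + (5 + s)) + s) = 4 - ((8 + s) + s) = 4 - (8 + 2*s) = 4 + (-8 - 2*s) = -4 - 2*s)
h(D, M) = -5*D
h(4, n(-1)) + N(9) = -5*4 + 9**3 = -20 + 729 = 709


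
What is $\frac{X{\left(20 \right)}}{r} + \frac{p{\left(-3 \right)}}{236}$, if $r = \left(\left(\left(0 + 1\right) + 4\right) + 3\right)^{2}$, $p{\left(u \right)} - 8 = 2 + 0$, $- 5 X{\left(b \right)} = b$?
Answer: $- \frac{19}{944} \approx -0.020127$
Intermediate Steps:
$X{\left(b \right)} = - \frac{b}{5}$
$p{\left(u \right)} = 10$ ($p{\left(u \right)} = 8 + \left(2 + 0\right) = 8 + 2 = 10$)
$r = 64$ ($r = \left(\left(1 + 4\right) + 3\right)^{2} = \left(5 + 3\right)^{2} = 8^{2} = 64$)
$\frac{X{\left(20 \right)}}{r} + \frac{p{\left(-3 \right)}}{236} = \frac{\left(- \frac{1}{5}\right) 20}{64} + \frac{10}{236} = \left(-4\right) \frac{1}{64} + 10 \cdot \frac{1}{236} = - \frac{1}{16} + \frac{5}{118} = - \frac{19}{944}$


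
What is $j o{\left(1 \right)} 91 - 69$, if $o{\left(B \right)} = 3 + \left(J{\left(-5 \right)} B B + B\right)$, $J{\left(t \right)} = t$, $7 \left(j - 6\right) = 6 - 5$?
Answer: $-628$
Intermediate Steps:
$j = \frac{43}{7}$ ($j = 6 + \frac{6 - 5}{7} = 6 + \frac{1}{7} \cdot 1 = 6 + \frac{1}{7} = \frac{43}{7} \approx 6.1429$)
$o{\left(B \right)} = 3 + B - 5 B^{2}$ ($o{\left(B \right)} = 3 + \left(- 5 B B + B\right) = 3 - \left(- B + 5 B^{2}\right) = 3 + B - 5 B^{2}$)
$j o{\left(1 \right)} 91 - 69 = \frac{43 \left(3 + 1 - 5 \cdot 1^{2}\right)}{7} \cdot 91 - 69 = \frac{43 \left(3 + 1 - 5\right)}{7} \cdot 91 - 69 = \frac{43}{7} \left(-1\right) 91 - 69 = \left(- \frac{43}{7}\right) 91 - 69 = -559 - 69 = -628$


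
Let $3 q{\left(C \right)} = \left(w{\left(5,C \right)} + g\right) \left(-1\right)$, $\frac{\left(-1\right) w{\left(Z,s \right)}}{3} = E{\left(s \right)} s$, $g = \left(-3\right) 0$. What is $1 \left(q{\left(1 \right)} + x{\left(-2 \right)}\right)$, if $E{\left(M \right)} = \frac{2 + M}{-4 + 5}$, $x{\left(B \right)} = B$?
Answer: $1$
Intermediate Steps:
$g = 0$
$E{\left(M \right)} = 2 + M$ ($E{\left(M \right)} = \frac{2 + M}{1} = \left(2 + M\right) 1 = 2 + M$)
$w{\left(Z,s \right)} = - 3 s \left(2 + s\right)$ ($w{\left(Z,s \right)} = - 3 \left(2 + s\right) s = - 3 s \left(2 + s\right)$)
$q{\left(C \right)} = C \left(2 + C\right)$ ($q{\left(C \right)} = \frac{\left(- 3 C \left(2 + C\right) + 0\right) \left(-1\right)}{3} = \frac{- 3 C \left(2 + C\right) \left(-1\right)}{3} = \frac{3 C \left(2 + C\right)}{3} = C \left(2 + C\right)$)
$1 \left(q{\left(1 \right)} + x{\left(-2 \right)}\right) = 1 \left(1 \left(2 + 1\right) - 2\right) = 1 \left(1 \cdot 3 - 2\right) = 1 \left(3 - 2\right) = 1 \cdot 1 = 1$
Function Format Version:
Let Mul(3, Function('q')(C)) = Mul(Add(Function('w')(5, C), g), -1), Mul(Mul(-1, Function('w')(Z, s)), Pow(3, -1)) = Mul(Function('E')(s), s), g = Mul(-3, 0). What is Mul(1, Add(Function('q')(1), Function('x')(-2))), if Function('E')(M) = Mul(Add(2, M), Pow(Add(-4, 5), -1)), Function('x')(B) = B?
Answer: 1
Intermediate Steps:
g = 0
Function('E')(M) = Add(2, M) (Function('E')(M) = Mul(Add(2, M), Pow(1, -1)) = Mul(Add(2, M), 1) = Add(2, M))
Function('w')(Z, s) = Mul(-3, s, Add(2, s)) (Function('w')(Z, s) = Mul(-3, Mul(Add(2, s), s)) = Mul(-3, Mul(s, Add(2, s))) = Mul(-3, s, Add(2, s)))
Function('q')(C) = Mul(C, Add(2, C)) (Function('q')(C) = Mul(Rational(1, 3), Mul(Add(Mul(-3, C, Add(2, C)), 0), -1)) = Mul(Rational(1, 3), Mul(Mul(-3, C, Add(2, C)), -1)) = Mul(Rational(1, 3), Mul(3, C, Add(2, C))) = Mul(C, Add(2, C)))
Mul(1, Add(Function('q')(1), Function('x')(-2))) = Mul(1, Add(Mul(1, Add(2, 1)), -2)) = Mul(1, Add(Mul(1, 3), -2)) = Mul(1, Add(3, -2)) = Mul(1, 1) = 1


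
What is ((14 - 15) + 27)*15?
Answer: 390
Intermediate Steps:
((14 - 15) + 27)*15 = (-1 + 27)*15 = 26*15 = 390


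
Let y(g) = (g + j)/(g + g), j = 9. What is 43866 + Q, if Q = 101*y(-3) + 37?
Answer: 43802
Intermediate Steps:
y(g) = (9 + g)/(2*g) (y(g) = (g + 9)/(g + g) = (9 + g)/((2*g)) = (9 + g)*(1/(2*g)) = (9 + g)/(2*g))
Q = -64 (Q = 101*((½)*(9 - 3)/(-3)) + 37 = 101*((½)*(-⅓)*6) + 37 = 101*(-1) + 37 = -101 + 37 = -64)
43866 + Q = 43866 - 64 = 43802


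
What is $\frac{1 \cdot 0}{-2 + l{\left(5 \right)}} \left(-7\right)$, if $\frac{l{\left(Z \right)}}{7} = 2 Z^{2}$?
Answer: $0$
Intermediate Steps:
$l{\left(Z \right)} = 14 Z^{2}$ ($l{\left(Z \right)} = 7 \cdot 2 Z^{2} = 14 Z^{2}$)
$\frac{1 \cdot 0}{-2 + l{\left(5 \right)}} \left(-7\right) = \frac{1 \cdot 0}{-2 + 14 \cdot 5^{2}} \left(-7\right) = \frac{0}{-2 + 14 \cdot 25} \left(-7\right) = \frac{0}{-2 + 350} \left(-7\right) = \frac{0}{348} \left(-7\right) = 0 \cdot \frac{1}{348} \left(-7\right) = 0 \left(-7\right) = 0$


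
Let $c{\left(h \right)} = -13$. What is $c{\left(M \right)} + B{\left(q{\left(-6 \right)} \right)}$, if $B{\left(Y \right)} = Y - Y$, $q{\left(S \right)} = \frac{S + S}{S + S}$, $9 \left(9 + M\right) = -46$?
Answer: $-13$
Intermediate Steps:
$M = - \frac{127}{9}$ ($M = -9 + \frac{1}{9} \left(-46\right) = -9 - \frac{46}{9} = - \frac{127}{9} \approx -14.111$)
$q{\left(S \right)} = 1$ ($q{\left(S \right)} = \frac{2 S}{2 S} = 2 S \frac{1}{2 S} = 1$)
$B{\left(Y \right)} = 0$
$c{\left(M \right)} + B{\left(q{\left(-6 \right)} \right)} = -13 + 0 = -13$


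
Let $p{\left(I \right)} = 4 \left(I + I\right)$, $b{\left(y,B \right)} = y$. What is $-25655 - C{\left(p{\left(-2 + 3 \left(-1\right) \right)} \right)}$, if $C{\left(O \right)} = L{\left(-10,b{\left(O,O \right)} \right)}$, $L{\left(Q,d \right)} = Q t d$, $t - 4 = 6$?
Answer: $-29655$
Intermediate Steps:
$t = 10$ ($t = 4 + 6 = 10$)
$L{\left(Q,d \right)} = 10 Q d$ ($L{\left(Q,d \right)} = Q 10 d = 10 Q d$)
$p{\left(I \right)} = 8 I$ ($p{\left(I \right)} = 4 \cdot 2 I = 8 I$)
$C{\left(O \right)} = - 100 O$ ($C{\left(O \right)} = 10 \left(-10\right) O = - 100 O$)
$-25655 - C{\left(p{\left(-2 + 3 \left(-1\right) \right)} \right)} = -25655 - - 100 \cdot 8 \left(-2 + 3 \left(-1\right)\right) = -25655 - - 100 \cdot 8 \left(-2 - 3\right) = -25655 - - 100 \cdot 8 \left(-5\right) = -25655 - \left(-100\right) \left(-40\right) = -25655 - 4000 = -29655$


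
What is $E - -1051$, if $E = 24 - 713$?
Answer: $362$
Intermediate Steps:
$E = -689$ ($E = 24 - 713 = -689$)
$E - -1051 = -689 - -1051 = -689 + 1051 = 362$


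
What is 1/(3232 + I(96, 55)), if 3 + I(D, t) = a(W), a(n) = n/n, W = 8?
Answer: 1/3230 ≈ 0.00030960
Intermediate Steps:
a(n) = 1
I(D, t) = -2 (I(D, t) = -3 + 1 = -2)
1/(3232 + I(96, 55)) = 1/(3232 - 2) = 1/3230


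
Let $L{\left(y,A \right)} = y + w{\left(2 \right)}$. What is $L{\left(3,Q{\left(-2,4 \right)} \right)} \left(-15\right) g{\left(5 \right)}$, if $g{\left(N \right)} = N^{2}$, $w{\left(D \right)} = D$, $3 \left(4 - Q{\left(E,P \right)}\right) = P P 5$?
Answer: $-1875$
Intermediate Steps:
$Q{\left(E,P \right)} = 4 - \frac{5 P^{2}}{3}$ ($Q{\left(E,P \right)} = 4 - \frac{P P 5}{3} = 4 - \frac{P^{2} \cdot 5}{3} = 4 - \frac{5 P^{2}}{3}$)
$L{\left(y,A \right)} = 2 + y$ ($L{\left(y,A \right)} = y + 2 = 2 + y$)
$L{\left(3,Q{\left(-2,4 \right)} \right)} \left(-15\right) g{\left(5 \right)} = \left(2 + 3\right) \left(-15\right) 5^{2} = 5 \left(-15\right) 25 = \left(-75\right) 25 = -1875$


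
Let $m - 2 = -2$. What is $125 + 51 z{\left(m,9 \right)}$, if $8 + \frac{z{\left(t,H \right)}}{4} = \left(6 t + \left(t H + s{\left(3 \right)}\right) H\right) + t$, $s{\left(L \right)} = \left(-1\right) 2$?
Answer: $-5179$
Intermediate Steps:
$s{\left(L \right)} = -2$
$m = 0$ ($m = 2 - 2 = 0$)
$z{\left(t,H \right)} = -32 + 28 t + 4 H \left(-2 + H t\right)$ ($z{\left(t,H \right)} = -32 + 4 \left(\left(6 t + \left(t H - 2\right) H\right) + t\right) = -32 + 4 \left(\left(6 t + \left(H t - 2\right) H\right) + t\right) = -32 + 4 \left(\left(6 t + \left(-2 + H t\right) H\right) + t\right) = -32 + 4 \left(\left(6 t + H \left(-2 + H t\right)\right) + t\right) = -32 + 4 \left(7 t + H \left(-2 + H t\right)\right) = -32 + \left(28 t + 4 H \left(-2 + H t\right)\right) = -32 + 28 t + 4 H \left(-2 + H t\right)$)
$125 + 51 z{\left(m,9 \right)} = 125 + 51 \left(-32 - 72 + 28 \cdot 0 + 4 \cdot 0 \cdot 9^{2}\right) = 125 + 51 \left(-32 - 72 + 0 + 4 \cdot 0 \cdot 81\right) = 125 + 51 \left(-32 - 72 + 0 + 0\right) = 125 + 51 \left(-104\right) = 125 - 5304 = -5179$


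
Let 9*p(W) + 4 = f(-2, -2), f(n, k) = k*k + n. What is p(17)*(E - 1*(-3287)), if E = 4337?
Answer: -15248/9 ≈ -1694.2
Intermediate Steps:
f(n, k) = n + k**2 (f(n, k) = k**2 + n = n + k**2)
p(W) = -2/9 (p(W) = -4/9 + (-2 + (-2)**2)/9 = -4/9 + (-2 + 4)/9 = -4/9 + (1/9)*2 = -4/9 + 2/9 = -2/9)
p(17)*(E - 1*(-3287)) = -2*(4337 - 1*(-3287))/9 = -2*(4337 + 3287)/9 = -2/9*7624 = -15248/9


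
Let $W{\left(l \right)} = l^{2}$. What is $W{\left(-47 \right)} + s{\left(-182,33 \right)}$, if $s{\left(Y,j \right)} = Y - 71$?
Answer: $1956$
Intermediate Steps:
$s{\left(Y,j \right)} = -71 + Y$
$W{\left(-47 \right)} + s{\left(-182,33 \right)} = \left(-47\right)^{2} - 253 = 2209 - 253 = 1956$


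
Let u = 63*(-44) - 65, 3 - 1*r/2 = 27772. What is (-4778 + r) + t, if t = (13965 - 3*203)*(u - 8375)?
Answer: -149807788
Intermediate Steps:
r = -55538 (r = 6 - 2*27772 = 6 - 55544 = -55538)
u = -2837 (u = -2772 - 65 = -2837)
t = -149747472 (t = (13965 - 3*203)*(-2837 - 8375) = (13965 - 609)*(-11212) = 13356*(-11212) = -149747472)
(-4778 + r) + t = (-4778 - 55538) - 149747472 = -60316 - 149747472 = -149807788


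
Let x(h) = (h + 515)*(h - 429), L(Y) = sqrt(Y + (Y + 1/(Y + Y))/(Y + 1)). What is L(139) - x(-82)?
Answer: 221263 + sqrt(53014128790)/19460 ≈ 2.2127e+5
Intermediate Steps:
L(Y) = sqrt(Y + (Y + 1/(2*Y))/(1 + Y))
x(h) = (-429 + h)*(515 + h) (x(h) = (515 + h)*(-429 + h) = (-429 + h)*(515 + h))
L(139) - x(-82) = sqrt(139 + 1/(2*139 + 2*139**2) + 139/(1 + 139)) - (-220935 + (-82)**2 + 86*(-82)) = sqrt(139 + 1/(278 + 2*19321) + 139/140) - (-220935 + 6724 - 7052) = sqrt(139 + 1/(278 + 38642) + 139*(1/140)) - 1*(-221263) = sqrt(139 + 1/38920 + 139/140) + 221263 = sqrt(5448523/38920) + 221263 = sqrt(53014128790)/19460 + 221263 = 221263 + sqrt(53014128790)/19460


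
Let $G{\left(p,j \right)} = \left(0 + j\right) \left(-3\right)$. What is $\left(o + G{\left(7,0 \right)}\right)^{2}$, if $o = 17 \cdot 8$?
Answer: $18496$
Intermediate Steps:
$G{\left(p,j \right)} = - 3 j$ ($G{\left(p,j \right)} = j \left(-3\right) = - 3 j$)
$o = 136$
$\left(o + G{\left(7,0 \right)}\right)^{2} = \left(136 - 0\right)^{2} = \left(136 + 0\right)^{2} = 136^{2} = 18496$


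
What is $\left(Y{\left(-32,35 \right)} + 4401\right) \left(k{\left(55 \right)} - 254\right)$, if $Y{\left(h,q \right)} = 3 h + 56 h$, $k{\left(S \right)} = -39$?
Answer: $-736309$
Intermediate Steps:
$Y{\left(h,q \right)} = 59 h$
$\left(Y{\left(-32,35 \right)} + 4401\right) \left(k{\left(55 \right)} - 254\right) = \left(59 \left(-32\right) + 4401\right) \left(-39 - 254\right) = \left(-1888 + 4401\right) \left(-293\right) = 2513 \left(-293\right) = -736309$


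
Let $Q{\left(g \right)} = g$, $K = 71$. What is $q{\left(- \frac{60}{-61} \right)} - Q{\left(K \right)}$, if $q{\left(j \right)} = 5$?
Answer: $-66$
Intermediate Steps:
$q{\left(- \frac{60}{-61} \right)} - Q{\left(K \right)} = 5 - 71 = -66$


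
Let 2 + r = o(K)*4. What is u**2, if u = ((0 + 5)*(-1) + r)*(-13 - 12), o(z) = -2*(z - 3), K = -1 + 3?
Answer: 625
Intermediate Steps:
K = 2
o(z) = 6 - 2*z (o(z) = -2*(-3 + z) = 6 - 2*z)
r = 6 (r = -2 + (6 - 2*2)*4 = -2 + (6 - 4)*4 = -2 + 2*4 = -2 + 8 = 6)
u = -25 (u = ((0 + 5)*(-1) + 6)*(-13 - 12) = (5*(-1) + 6)*(-25) = (-5 + 6)*(-25) = 1*(-25) = -25)
u**2 = (-25)**2 = 625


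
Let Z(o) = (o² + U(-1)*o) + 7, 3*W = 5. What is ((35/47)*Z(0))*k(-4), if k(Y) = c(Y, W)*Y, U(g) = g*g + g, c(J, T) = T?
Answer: -4900/141 ≈ -34.752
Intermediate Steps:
W = 5/3 (W = (⅓)*5 = 5/3 ≈ 1.6667)
U(g) = g + g² (U(g) = g² + g = g + g²)
k(Y) = 5*Y/3
Z(o) = 7 + o² (Z(o) = (o² + (-(1 - 1))*o) + 7 = (o² + (-1*0)*o) + 7 = (o² + 0*o) + 7 = (o² + 0) + 7 = o² + 7 = 7 + o²)
((35/47)*Z(0))*k(-4) = ((35/47)*(7 + 0²))*((5/3)*(-4)) = ((35*(1/47))*(7 + 0))*(-20/3) = ((35/47)*7)*(-20/3) = (245/47)*(-20/3) = -4900/141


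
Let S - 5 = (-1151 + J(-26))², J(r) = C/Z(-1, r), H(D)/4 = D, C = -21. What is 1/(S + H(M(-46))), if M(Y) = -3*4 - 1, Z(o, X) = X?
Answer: 676/894277253 ≈ 7.5592e-7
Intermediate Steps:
M(Y) = -13 (M(Y) = -12 - 1 = -13)
H(D) = 4*D
J(r) = -21/r
S = 894312405/676 (S = 5 + (-1151 - 21/(-26))² = 5 + (-1151 - 21*(-1/26))² = 5 + (-1151 + 21/26)² = 5 + (-29905/26)² = 5 + 894309025/676 = 894312405/676 ≈ 1.3229e+6)
1/(S + H(M(-46))) = 1/(894312405/676 + 4*(-13)) = 1/(894312405/676 - 52) = 1/(894277253/676) = 676/894277253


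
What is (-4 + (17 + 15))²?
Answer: 784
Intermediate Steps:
(-4 + (17 + 15))² = (-4 + 32)² = 28² = 784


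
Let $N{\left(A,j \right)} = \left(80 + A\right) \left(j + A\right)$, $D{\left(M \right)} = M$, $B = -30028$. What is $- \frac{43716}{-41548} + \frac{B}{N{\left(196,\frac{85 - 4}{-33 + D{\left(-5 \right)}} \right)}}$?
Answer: $\frac{2592404125}{5279951001} \approx 0.49099$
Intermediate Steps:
$N{\left(A,j \right)} = \left(80 + A\right) \left(A + j\right)$
$- \frac{43716}{-41548} + \frac{B}{N{\left(196,\frac{85 - 4}{-33 + D{\left(-5 \right)}} \right)}} = - \frac{43716}{-41548} - \frac{30028}{196^{2} + 80 \cdot 196 + 80 \frac{85 - 4}{-33 - 5} + 196 \frac{85 - 4}{-33 - 5}} = \left(-43716\right) \left(- \frac{1}{41548}\right) - \frac{30028}{38416 + 15680 + 80 \frac{81}{-38} + 196 \frac{81}{-38}} = \frac{10929}{10387} - \frac{30028}{38416 + 15680 + 80 \cdot 81 \left(- \frac{1}{38}\right) + 196 \cdot 81 \left(- \frac{1}{38}\right)} = \frac{10929}{10387} - \frac{30028}{38416 + 15680 + 80 \left(- \frac{81}{38}\right) + 196 \left(- \frac{81}{38}\right)} = \frac{10929}{10387} - \frac{30028}{38416 + 15680 - \frac{3240}{19} - \frac{7938}{19}} = \frac{10929}{10387} - \frac{30028}{\frac{1016646}{19}} = \frac{10929}{10387} - \frac{285266}{508323} = \frac{2592404125}{5279951001}$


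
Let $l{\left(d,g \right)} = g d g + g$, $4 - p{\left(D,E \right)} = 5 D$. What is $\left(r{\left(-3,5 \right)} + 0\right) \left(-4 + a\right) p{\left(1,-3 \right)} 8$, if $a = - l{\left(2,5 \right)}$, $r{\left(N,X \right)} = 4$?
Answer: $1888$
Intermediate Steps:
$p{\left(D,E \right)} = 4 - 5 D$
$l{\left(d,g \right)} = g + d g^{2}$ ($l{\left(d,g \right)} = d g g + g = d g^{2} + g = g + d g^{2}$)
$a = -55$ ($a = - 5 \left(1 + 2 \cdot 5\right) = - 5 \left(1 + 10\right) = - 5 \cdot 11 = \left(-1\right) 55 = -55$)
$\left(r{\left(-3,5 \right)} + 0\right) \left(-4 + a\right) p{\left(1,-3 \right)} 8 = \left(4 + 0\right) \left(-4 - 55\right) \left(4 - 5\right) 8 = 4 \left(-59\right) \left(4 - 5\right) 8 = \left(-236\right) \left(-1\right) 8 = 236 \cdot 8 = 1888$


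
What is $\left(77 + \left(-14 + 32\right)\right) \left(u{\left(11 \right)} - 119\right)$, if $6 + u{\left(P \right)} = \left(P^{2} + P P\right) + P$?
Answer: $12160$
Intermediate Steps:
$u{\left(P \right)} = -6 + P + 2 P^{2}$ ($u{\left(P \right)} = -6 + \left(\left(P^{2} + P P\right) + P\right) = -6 + \left(\left(P^{2} + P^{2}\right) + P\right) = -6 + \left(2 P^{2} + P\right) = -6 + \left(P + 2 P^{2}\right) = -6 + P + 2 P^{2}$)
$\left(77 + \left(-14 + 32\right)\right) \left(u{\left(11 \right)} - 119\right) = \left(77 + \left(-14 + 32\right)\right) \left(\left(-6 + 11 + 2 \cdot 11^{2}\right) - 119\right) = \left(77 + 18\right) \left(\left(-6 + 11 + 2 \cdot 121\right) - 119\right) = 95 \left(\left(-6 + 11 + 242\right) - 119\right) = 95 \left(247 - 119\right) = 95 \cdot 128 = 12160$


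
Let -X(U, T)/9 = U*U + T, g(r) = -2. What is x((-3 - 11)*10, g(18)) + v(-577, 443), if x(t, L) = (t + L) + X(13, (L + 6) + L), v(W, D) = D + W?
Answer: -1815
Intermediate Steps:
X(U, T) = -9*T - 9*U**2 (X(U, T) = -9*(U*U + T) = -9*(U**2 + T) = -9*(T + U**2) = -9*T - 9*U**2)
x(t, L) = -1575 + t - 17*L (x(t, L) = (t + L) + (-9*((L + 6) + L) - 9*13**2) = (L + t) + (-9*((6 + L) + L) - 9*169) = (L + t) + (-9*(6 + 2*L) - 1521) = (L + t) + ((-54 - 18*L) - 1521) = (L + t) + (-1575 - 18*L) = -1575 + t - 17*L)
x((-3 - 11)*10, g(18)) + v(-577, 443) = (-1575 + (-3 - 11)*10 - 17*(-2)) + (443 - 577) = (-1575 - 14*10 + 34) - 134 = (-1575 - 140 + 34) - 134 = -1681 - 134 = -1815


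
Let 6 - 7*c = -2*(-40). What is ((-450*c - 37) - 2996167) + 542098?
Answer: -17145442/7 ≈ -2.4493e+6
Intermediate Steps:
c = -74/7 (c = 6/7 - (-2)*(-40)/7 = 6/7 - ⅐*80 = 6/7 - 80/7 = -74/7 ≈ -10.571)
((-450*c - 37) - 2996167) + 542098 = ((-450*(-74/7) - 37) - 2996167) + 542098 = ((33300/7 - 37) - 2996167) + 542098 = (33041/7 - 2996167) + 542098 = -20940128/7 + 542098 = -17145442/7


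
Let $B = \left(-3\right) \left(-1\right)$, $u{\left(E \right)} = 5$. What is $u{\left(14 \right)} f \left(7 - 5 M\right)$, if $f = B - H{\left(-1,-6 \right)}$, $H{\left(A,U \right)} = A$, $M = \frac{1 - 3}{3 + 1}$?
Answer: $190$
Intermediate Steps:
$M = - \frac{1}{2}$ ($M = - \frac{2}{4} = \left(-2\right) \frac{1}{4} = - \frac{1}{2} \approx -0.5$)
$B = 3$
$f = 4$ ($f = 3 - -1 = 3 + 1 = 4$)
$u{\left(14 \right)} f \left(7 - 5 M\right) = 5 \cdot 4 \left(7 - - \frac{5}{2}\right) = 20 \left(7 + \frac{5}{2}\right) = 20 \cdot \frac{19}{2} = 190$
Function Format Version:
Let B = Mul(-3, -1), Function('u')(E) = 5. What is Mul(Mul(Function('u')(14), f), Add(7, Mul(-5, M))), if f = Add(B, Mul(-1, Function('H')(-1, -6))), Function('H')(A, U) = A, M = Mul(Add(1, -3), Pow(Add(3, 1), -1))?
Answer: 190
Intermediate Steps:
M = Rational(-1, 2) (M = Mul(-2, Pow(4, -1)) = Mul(-2, Rational(1, 4)) = Rational(-1, 2) ≈ -0.50000)
B = 3
f = 4 (f = Add(3, Mul(-1, -1)) = Add(3, 1) = 4)
Mul(Mul(Function('u')(14), f), Add(7, Mul(-5, M))) = Mul(Mul(5, 4), Add(7, Mul(-5, Rational(-1, 2)))) = Mul(20, Add(7, Rational(5, 2))) = Mul(20, Rational(19, 2)) = 190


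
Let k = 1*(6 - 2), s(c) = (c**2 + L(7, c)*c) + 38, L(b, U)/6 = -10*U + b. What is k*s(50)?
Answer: -581448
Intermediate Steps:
L(b, U) = -60*U + 6*b (L(b, U) = 6*(-10*U + b) = 6*(b - 10*U) = -60*U + 6*b)
s(c) = 38 + c**2 + c*(42 - 60*c) (s(c) = (c**2 + (-60*c + 6*7)*c) + 38 = (c**2 + (-60*c + 42)*c) + 38 = (c**2 + (42 - 60*c)*c) + 38 = (c**2 + c*(42 - 60*c)) + 38 = 38 + c**2 + c*(42 - 60*c))
k = 4 (k = 1*4 = 4)
k*s(50) = 4*(38 - 59*50**2 + 42*50) = 4*(38 - 59*2500 + 2100) = 4*(38 - 147500 + 2100) = 4*(-145362) = -581448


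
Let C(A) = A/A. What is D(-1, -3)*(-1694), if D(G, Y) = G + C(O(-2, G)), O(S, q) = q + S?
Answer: 0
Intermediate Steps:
O(S, q) = S + q
C(A) = 1
D(G, Y) = 1 + G (D(G, Y) = G + 1 = 1 + G)
D(-1, -3)*(-1694) = (1 - 1)*(-1694) = 0*(-1694) = 0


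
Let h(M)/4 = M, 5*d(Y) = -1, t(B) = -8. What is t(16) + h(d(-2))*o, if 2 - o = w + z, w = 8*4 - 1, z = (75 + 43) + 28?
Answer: 132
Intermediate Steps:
z = 146 (z = 118 + 28 = 146)
d(Y) = -⅕ (d(Y) = (⅕)*(-1) = -⅕)
w = 31 (w = 32 - 1 = 31)
h(M) = 4*M
o = -175 (o = 2 - (31 + 146) = 2 - 1*177 = 2 - 177 = -175)
t(16) + h(d(-2))*o = -8 + (4*(-⅕))*(-175) = -8 - ⅘*(-175) = -8 + 140 = 132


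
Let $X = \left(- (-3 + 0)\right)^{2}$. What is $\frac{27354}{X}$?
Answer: $\frac{9118}{3} \approx 3039.3$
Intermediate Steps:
$X = 9$ ($X = \left(\left(-1\right) \left(-3\right)\right)^{2} = 3^{2} = 9$)
$\frac{27354}{X} = \frac{27354}{9} = 27354 \cdot \frac{1}{9} = \frac{9118}{3}$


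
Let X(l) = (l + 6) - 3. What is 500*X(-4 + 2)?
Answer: 500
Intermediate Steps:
X(l) = 3 + l (X(l) = (6 + l) - 3 = 3 + l)
500*X(-4 + 2) = 500*(3 + (-4 + 2)) = 500*(3 - 2) = 500*1 = 500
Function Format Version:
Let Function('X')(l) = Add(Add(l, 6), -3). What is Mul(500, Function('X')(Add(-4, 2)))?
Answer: 500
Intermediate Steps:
Function('X')(l) = Add(3, l) (Function('X')(l) = Add(Add(6, l), -3) = Add(3, l))
Mul(500, Function('X')(Add(-4, 2))) = Mul(500, Add(3, Add(-4, 2))) = Mul(500, Add(3, -2)) = Mul(500, 1) = 500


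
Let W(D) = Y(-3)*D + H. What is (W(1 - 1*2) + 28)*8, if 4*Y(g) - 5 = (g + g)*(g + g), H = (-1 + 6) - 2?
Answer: 166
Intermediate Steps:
H = 3 (H = 5 - 2 = 3)
Y(g) = 5/4 + g**2 (Y(g) = 5/4 + ((g + g)*(g + g))/4 = 5/4 + ((2*g)*(2*g))/4 = 5/4 + (4*g**2)/4 = 5/4 + g**2)
W(D) = 3 + 41*D/4 (W(D) = (5/4 + (-3)**2)*D + 3 = (5/4 + 9)*D + 3 = 41*D/4 + 3 = 3 + 41*D/4)
(W(1 - 1*2) + 28)*8 = ((3 + 41*(1 - 1*2)/4) + 28)*8 = ((3 + 41*(1 - 2)/4) + 28)*8 = ((3 + (41/4)*(-1)) + 28)*8 = ((3 - 41/4) + 28)*8 = (-29/4 + 28)*8 = (83/4)*8 = 166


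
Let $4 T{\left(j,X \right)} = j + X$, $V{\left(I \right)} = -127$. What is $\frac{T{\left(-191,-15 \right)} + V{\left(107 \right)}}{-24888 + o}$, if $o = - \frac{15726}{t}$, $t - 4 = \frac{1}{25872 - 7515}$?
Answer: $\frac{8738051}{1410788756} \approx 0.0061937$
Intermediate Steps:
$t = \frac{73429}{18357}$ ($t = 4 + \frac{1}{25872 - 7515} = 4 + \frac{1}{18357} = \frac{73429}{18357} \approx 4.0001$)
$o = - \frac{288682182}{73429}$ ($o = - \frac{15726}{\frac{73429}{18357}} = \left(-15726\right) \frac{18357}{73429} = - \frac{288682182}{73429} \approx -3931.4$)
$T{\left(j,X \right)} = \frac{X}{4} + \frac{j}{4}$ ($T{\left(j,X \right)} = \frac{j + X}{4} = \frac{X + j}{4} = \frac{X}{4} + \frac{j}{4}$)
$\frac{T{\left(-191,-15 \right)} + V{\left(107 \right)}}{-24888 + o} = \frac{\left(\frac{1}{4} \left(-15\right) + \frac{1}{4} \left(-191\right)\right) - 127}{-24888 - \frac{288682182}{73429}} = \frac{\left(- \frac{15}{4} - \frac{191}{4}\right) - 127}{- \frac{2116183134}{73429}} = \left(- \frac{103}{2} - 127\right) \left(- \frac{73429}{2116183134}\right) = \left(- \frac{357}{2}\right) \left(- \frac{73429}{2116183134}\right) = \frac{8738051}{1410788756}$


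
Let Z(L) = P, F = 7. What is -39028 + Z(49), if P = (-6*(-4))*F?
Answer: -38860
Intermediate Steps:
P = 168 (P = -6*(-4)*7 = 24*7 = 168)
Z(L) = 168
-39028 + Z(49) = -39028 + 168 = -38860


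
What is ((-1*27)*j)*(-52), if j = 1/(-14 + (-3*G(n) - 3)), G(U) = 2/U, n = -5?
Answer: -7020/79 ≈ -88.861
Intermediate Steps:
j = -5/79 (j = 1/(-14 + (-6/(-5) - 3)) = 1/(-14 + (-6*(-1)/5 - 3)) = 1/(-14 + (-3*(-⅖) - 3)) = 1/(-14 + (6/5 - 3)) = 1/(-14 - 9/5) = 1/(-79/5) = -5/79 ≈ -0.063291)
((-1*27)*j)*(-52) = (-1*27*(-5/79))*(-52) = -27*(-5/79)*(-52) = (135/79)*(-52) = -7020/79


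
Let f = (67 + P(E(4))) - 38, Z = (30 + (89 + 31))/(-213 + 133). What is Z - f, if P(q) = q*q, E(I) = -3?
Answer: -319/8 ≈ -39.875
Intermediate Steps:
P(q) = q²
Z = -15/8 (Z = (30 + 120)/(-80) = 150*(-1/80) = -15/8 ≈ -1.8750)
f = 38 (f = (67 + (-3)²) - 38 = (67 + 9) - 38 = 76 - 38 = 38)
Z - f = -15/8 - 1*38 = -15/8 - 38 = -319/8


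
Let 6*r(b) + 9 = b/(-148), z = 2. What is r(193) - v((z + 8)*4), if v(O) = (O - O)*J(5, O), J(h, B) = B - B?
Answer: -1525/888 ≈ -1.7173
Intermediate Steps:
J(h, B) = 0
v(O) = 0 (v(O) = (O - O)*0 = 0*0 = 0)
r(b) = -3/2 - b/888 (r(b) = -3/2 + (b/(-148))/6 = -3/2 + (b*(-1/148))/6 = -3/2 + (-b/148)/6 = -3/2 - b/888)
r(193) - v((z + 8)*4) = (-3/2 - 1/888*193) - 1*0 = (-3/2 - 193/888) + 0 = -1525/888 + 0 = -1525/888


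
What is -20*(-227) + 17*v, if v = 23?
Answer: 4931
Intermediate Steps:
-20*(-227) + 17*v = -20*(-227) + 17*23 = 4540 + 391 = 4931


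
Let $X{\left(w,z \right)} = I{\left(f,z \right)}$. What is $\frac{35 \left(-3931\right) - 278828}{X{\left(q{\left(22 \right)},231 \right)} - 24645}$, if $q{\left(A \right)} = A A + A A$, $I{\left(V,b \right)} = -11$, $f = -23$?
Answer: $\frac{416413}{24656} \approx 16.889$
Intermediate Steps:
$q{\left(A \right)} = 2 A^{2}$ ($q{\left(A \right)} = A^{2} + A^{2} = 2 A^{2}$)
$X{\left(w,z \right)} = -11$
$\frac{35 \left(-3931\right) - 278828}{X{\left(q{\left(22 \right)},231 \right)} - 24645} = \frac{35 \left(-3931\right) - 278828}{-11 - 24645} = \frac{-137585 - 278828}{-24656} = \left(-416413\right) \left(- \frac{1}{24656}\right) = \frac{416413}{24656}$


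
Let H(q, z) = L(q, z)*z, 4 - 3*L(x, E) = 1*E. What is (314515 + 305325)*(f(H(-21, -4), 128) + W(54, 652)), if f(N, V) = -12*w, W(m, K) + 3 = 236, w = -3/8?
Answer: 147212000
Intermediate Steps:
w = -3/8 (w = -3*1/8 = -3/8 ≈ -0.37500)
W(m, K) = 233 (W(m, K) = -3 + 236 = 233)
L(x, E) = 4/3 - E/3
H(q, z) = z*(4/3 - z/3) (H(q, z) = (4/3 - z/3)*z = z*(4/3 - z/3))
f(N, V) = 9/2 (f(N, V) = -12*(-3/8) = 9/2)
(314515 + 305325)*(f(H(-21, -4), 128) + W(54, 652)) = (314515 + 305325)*(9/2 + 233) = 619840*(475/2) = 147212000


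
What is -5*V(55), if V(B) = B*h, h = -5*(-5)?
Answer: -6875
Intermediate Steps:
h = 25
V(B) = 25*B (V(B) = B*25 = 25*B)
-5*V(55) = -125*55 = -5*1375 = -6875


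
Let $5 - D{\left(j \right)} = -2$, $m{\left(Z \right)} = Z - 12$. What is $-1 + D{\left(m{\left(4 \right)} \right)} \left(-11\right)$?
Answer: $-78$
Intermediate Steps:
$m{\left(Z \right)} = -12 + Z$ ($m{\left(Z \right)} = Z - 12 = -12 + Z$)
$D{\left(j \right)} = 7$ ($D{\left(j \right)} = 5 - -2 = 5 + 2 = 7$)
$-1 + D{\left(m{\left(4 \right)} \right)} \left(-11\right) = -1 + 7 \left(-11\right) = -1 - 77 = -78$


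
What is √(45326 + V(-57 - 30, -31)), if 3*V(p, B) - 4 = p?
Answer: √407685/3 ≈ 212.83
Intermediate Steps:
V(p, B) = 4/3 + p/3
√(45326 + V(-57 - 30, -31)) = √(45326 + (4/3 + (-57 - 30)/3)) = √(45326 + (4/3 + (⅓)*(-87))) = √(45326 + (4/3 - 29)) = √(45326 - 83/3) = √(135895/3) = √407685/3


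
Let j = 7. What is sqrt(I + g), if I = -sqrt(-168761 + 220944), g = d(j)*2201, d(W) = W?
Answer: sqrt(15407 - sqrt(52183)) ≈ 123.20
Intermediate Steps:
g = 15407 (g = 7*2201 = 15407)
I = -sqrt(52183) ≈ -228.44
sqrt(I + g) = sqrt(-sqrt(52183) + 15407) = sqrt(15407 - sqrt(52183))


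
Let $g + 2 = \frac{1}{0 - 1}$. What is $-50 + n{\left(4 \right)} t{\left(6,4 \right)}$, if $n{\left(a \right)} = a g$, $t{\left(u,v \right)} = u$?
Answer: $-122$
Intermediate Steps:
$g = -3$ ($g = -2 + \frac{1}{0 - 1} = -2 + \frac{1}{-1} = -2 - 1 = -3$)
$n{\left(a \right)} = - 3 a$ ($n{\left(a \right)} = a \left(-3\right) = - 3 a$)
$-50 + n{\left(4 \right)} t{\left(6,4 \right)} = -50 + \left(-3\right) 4 \cdot 6 = -50 - 72 = -122$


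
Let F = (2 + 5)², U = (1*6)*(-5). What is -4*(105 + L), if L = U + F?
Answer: -496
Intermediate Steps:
U = -30 (U = 6*(-5) = -30)
F = 49 (F = 7² = 49)
L = 19 (L = -30 + 49 = 19)
-4*(105 + L) = -4*(105 + 19) = -4*124 = -496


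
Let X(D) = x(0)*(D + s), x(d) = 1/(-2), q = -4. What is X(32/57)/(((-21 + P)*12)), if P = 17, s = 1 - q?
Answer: 317/5472 ≈ 0.057931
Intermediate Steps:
x(d) = -1/2 (x(d) = 1*(-1/2) = -1/2)
s = 5 (s = 1 - 1*(-4) = 1 + 4 = 5)
X(D) = -5/2 - D/2 (X(D) = -(D + 5)/2 = -(5 + D)/2 = -5/2 - D/2)
X(32/57)/(((-21 + P)*12)) = (-5/2 - 16/57)/(((-21 + 17)*12)) = (-5/2 - 16/57)/((-4*12)) = (-5/2 - 1/2*32/57)/(-48) = (-5/2 - 16/57)*(-1/48) = -317/114*(-1/48) = 317/5472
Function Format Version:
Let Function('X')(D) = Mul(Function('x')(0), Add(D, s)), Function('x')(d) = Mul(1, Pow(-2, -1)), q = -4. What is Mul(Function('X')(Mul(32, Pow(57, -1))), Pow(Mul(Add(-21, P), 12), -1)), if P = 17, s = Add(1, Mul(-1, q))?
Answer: Rational(317, 5472) ≈ 0.057931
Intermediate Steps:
Function('x')(d) = Rational(-1, 2) (Function('x')(d) = Mul(1, Rational(-1, 2)) = Rational(-1, 2))
s = 5 (s = Add(1, Mul(-1, -4)) = Add(1, 4) = 5)
Function('X')(D) = Add(Rational(-5, 2), Mul(Rational(-1, 2), D)) (Function('X')(D) = Mul(Rational(-1, 2), Add(D, 5)) = Mul(Rational(-1, 2), Add(5, D)) = Add(Rational(-5, 2), Mul(Rational(-1, 2), D)))
Mul(Function('X')(Mul(32, Pow(57, -1))), Pow(Mul(Add(-21, P), 12), -1)) = Mul(Add(Rational(-5, 2), Mul(Rational(-1, 2), Mul(32, Pow(57, -1)))), Pow(Mul(Add(-21, 17), 12), -1)) = Mul(Add(Rational(-5, 2), Mul(Rational(-1, 2), Mul(32, Rational(1, 57)))), Pow(Mul(-4, 12), -1)) = Mul(Add(Rational(-5, 2), Mul(Rational(-1, 2), Rational(32, 57))), Pow(-48, -1)) = Mul(Add(Rational(-5, 2), Rational(-16, 57)), Rational(-1, 48)) = Mul(Rational(-317, 114), Rational(-1, 48)) = Rational(317, 5472)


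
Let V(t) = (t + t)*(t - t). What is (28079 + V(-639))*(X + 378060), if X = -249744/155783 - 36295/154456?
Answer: 5940139529050411043/559572536 ≈ 1.0615e+10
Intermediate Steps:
V(t) = 0 (V(t) = (2*t)*0 = 0)
X = -44228603249/24061619048 (X = -249744*1/155783 - 36295*1/154456 = -249744/155783 - 36295/154456 = -44228603249/24061619048 ≈ -1.8381)
(28079 + V(-639))*(X + 378060) = (28079 + 0)*(-44228603249/24061619048 + 378060) = 28079*(9096691468683631/24061619048) = 5940139529050411043/559572536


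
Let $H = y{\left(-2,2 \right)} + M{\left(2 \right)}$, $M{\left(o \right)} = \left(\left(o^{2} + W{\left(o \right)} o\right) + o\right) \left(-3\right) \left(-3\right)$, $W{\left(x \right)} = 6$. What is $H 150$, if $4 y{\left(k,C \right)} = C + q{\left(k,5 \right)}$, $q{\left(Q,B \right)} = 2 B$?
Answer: $24750$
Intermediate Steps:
$M{\left(o \right)} = 9 o^{2} + 63 o$ ($M{\left(o \right)} = \left(\left(o^{2} + 6 o\right) + o\right) \left(-3\right) \left(-3\right) = \left(o^{2} + 7 o\right) \left(-3\right) \left(-3\right) = \left(- 21 o - 3 o^{2}\right) \left(-3\right) = 9 o^{2} + 63 o$)
$y{\left(k,C \right)} = \frac{5}{2} + \frac{C}{4}$ ($y{\left(k,C \right)} = \frac{C + 2 \cdot 5}{4} = \frac{C + 10}{4} = \frac{10 + C}{4} = \frac{5}{2} + \frac{C}{4}$)
$H = 165$ ($H = \left(\frac{5}{2} + \frac{1}{4} \cdot 2\right) + 9 \cdot 2 \left(7 + 2\right) = \left(\frac{5}{2} + \frac{1}{2}\right) + 9 \cdot 2 \cdot 9 = 3 + 162 = 165$)
$H 150 = 165 \cdot 150 = 24750$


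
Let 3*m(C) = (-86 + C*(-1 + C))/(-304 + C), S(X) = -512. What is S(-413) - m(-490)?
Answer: -163180/397 ≈ -411.03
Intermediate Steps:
m(C) = (-86 + C*(-1 + C))/(3*(-304 + C)) (m(C) = ((-86 + C*(-1 + C))/(-304 + C))/3 = (-86 + C*(-1 + C))/(3*(-304 + C)))
S(-413) - m(-490) = -512 - (-86 + (-490)² - 1*(-490))/(3*(-304 - 490)) = -512 - (-86 + 240100 + 490)/(3*(-794)) = -512 - (-1)*240504/(3*794) = -512 - 1*(-40084/397) = -512 + 40084/397 = -163180/397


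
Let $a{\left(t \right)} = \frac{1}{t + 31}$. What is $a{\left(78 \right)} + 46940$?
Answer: $\frac{5116461}{109} \approx 46940.0$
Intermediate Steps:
$a{\left(t \right)} = \frac{1}{31 + t}$
$a{\left(78 \right)} + 46940 = \frac{1}{31 + 78} + 46940 = \frac{1}{109} + 46940 = \frac{5116461}{109}$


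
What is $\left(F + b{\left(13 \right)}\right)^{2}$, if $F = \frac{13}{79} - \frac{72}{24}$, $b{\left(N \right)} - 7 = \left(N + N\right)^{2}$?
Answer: $\frac{2887235289}{6241} \approx 4.6262 \cdot 10^{5}$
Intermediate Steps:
$b{\left(N \right)} = 7 + 4 N^{2}$ ($b{\left(N \right)} = 7 + \left(N + N\right)^{2} = 7 + \left(2 N\right)^{2} = 7 + 4 N^{2}$)
$F = - \frac{224}{79}$ ($F = 13 \cdot \frac{1}{79} - 3 = \frac{13}{79} - 3 = - \frac{224}{79} \approx -2.8354$)
$\left(F + b{\left(13 \right)}\right)^{2} = \left(- \frac{224}{79} + \left(7 + 4 \cdot 13^{2}\right)\right)^{2} = \left(- \frac{224}{79} + \left(7 + 4 \cdot 169\right)\right)^{2} = \left(- \frac{224}{79} + \left(7 + 676\right)\right)^{2} = \left(- \frac{224}{79} + 683\right)^{2} = \left(\frac{53733}{79}\right)^{2} = \frac{2887235289}{6241}$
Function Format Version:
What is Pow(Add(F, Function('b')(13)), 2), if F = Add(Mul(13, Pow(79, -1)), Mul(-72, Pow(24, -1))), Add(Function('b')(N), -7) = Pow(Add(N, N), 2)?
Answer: Rational(2887235289, 6241) ≈ 4.6262e+5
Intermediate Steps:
Function('b')(N) = Add(7, Mul(4, Pow(N, 2))) (Function('b')(N) = Add(7, Pow(Add(N, N), 2)) = Add(7, Pow(Mul(2, N), 2)) = Add(7, Mul(4, Pow(N, 2))))
F = Rational(-224, 79) (F = Add(Mul(13, Rational(1, 79)), Mul(-72, Rational(1, 24))) = Add(Rational(13, 79), -3) = Rational(-224, 79) ≈ -2.8354)
Pow(Add(F, Function('b')(13)), 2) = Pow(Add(Rational(-224, 79), Add(7, Mul(4, Pow(13, 2)))), 2) = Pow(Add(Rational(-224, 79), Add(7, Mul(4, 169))), 2) = Pow(Add(Rational(-224, 79), Add(7, 676)), 2) = Pow(Add(Rational(-224, 79), 683), 2) = Pow(Rational(53733, 79), 2) = Rational(2887235289, 6241)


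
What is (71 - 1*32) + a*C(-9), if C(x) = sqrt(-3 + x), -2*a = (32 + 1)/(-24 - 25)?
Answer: 39 + 33*I*sqrt(3)/49 ≈ 39.0 + 1.1665*I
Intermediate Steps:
a = 33/98 (a = -(32 + 1)/(2*(-24 - 25)) = -33/(2*(-49)) = -33*(-1)/(2*49) = -1/2*(-33/49) = 33/98 ≈ 0.33673)
(71 - 1*32) + a*C(-9) = (71 - 1*32) + 33*sqrt(-3 - 9)/98 = (71 - 32) + 33*sqrt(-12)/98 = 39 + 33*(2*I*sqrt(3))/98 = 39 + 33*I*sqrt(3)/49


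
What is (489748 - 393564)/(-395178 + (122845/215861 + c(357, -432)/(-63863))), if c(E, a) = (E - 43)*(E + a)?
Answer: -1325947517839912/5447725657733869 ≈ -0.24339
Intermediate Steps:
c(E, a) = (-43 + E)*(E + a)
(489748 - 393564)/(-395178 + (122845/215861 + c(357, -432)/(-63863))) = (489748 - 393564)/(-395178 + (122845/215861 + (357**2 - 43*357 - 43*(-432) + 357*(-432))/(-63863))) = 96184/(-395178 + (122845*(1/215861) + (127449 - 15351 + 18576 - 154224)*(-1/63863))) = 96184/(-395178 + (122845/215861 - 23550*(-1/63863))) = 96184/(-395178 + (122845/215861 + 23550/63863)) = 96184/(-395178 + 12928776785/13785531043) = 96184/(-5447725657733869/13785531043) = 96184*(-13785531043/5447725657733869) = -1325947517839912/5447725657733869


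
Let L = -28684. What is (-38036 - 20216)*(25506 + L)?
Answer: 185124856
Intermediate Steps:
(-38036 - 20216)*(25506 + L) = (-38036 - 20216)*(25506 - 28684) = -58252*(-3178) = 185124856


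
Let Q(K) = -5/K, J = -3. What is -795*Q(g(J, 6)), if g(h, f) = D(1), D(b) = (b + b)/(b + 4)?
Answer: 19875/2 ≈ 9937.5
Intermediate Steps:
D(b) = 2*b/(4 + b) (D(b) = (2*b)/(4 + b) = 2*b/(4 + b))
g(h, f) = ⅖ (g(h, f) = 2*1/(4 + 1) = 2*1/5 = 2*1*(⅕) = ⅖)
-795*Q(g(J, 6)) = -(-3975)/⅖ = -(-3975)*5/2 = -795*(-25/2) = 19875/2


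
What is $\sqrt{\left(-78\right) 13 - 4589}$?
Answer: $i \sqrt{5603} \approx 74.853 i$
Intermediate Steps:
$\sqrt{\left(-78\right) 13 - 4589} = \sqrt{-1014 - 4589} = \sqrt{-5603} = i \sqrt{5603}$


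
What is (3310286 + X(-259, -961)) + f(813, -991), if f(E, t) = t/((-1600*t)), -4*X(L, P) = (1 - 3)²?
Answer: 5296455999/1600 ≈ 3.3103e+6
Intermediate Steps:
X(L, P) = -1 (X(L, P) = -(1 - 3)²/4 = -¼*(-2)² = -¼*4 = -1)
f(E, t) = -1/1600 (f(E, t) = t*(-1/(1600*t)) = -1/1600)
(3310286 + X(-259, -961)) + f(813, -991) = (3310286 - 1) - 1/1600 = 3310285 - 1/1600 = 5296455999/1600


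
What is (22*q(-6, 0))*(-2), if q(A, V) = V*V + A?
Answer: 264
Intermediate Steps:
q(A, V) = A + V**2 (q(A, V) = V**2 + A = A + V**2)
(22*q(-6, 0))*(-2) = (22*(-6 + 0**2))*(-2) = (22*(-6 + 0))*(-2) = (22*(-6))*(-2) = -132*(-2) = 264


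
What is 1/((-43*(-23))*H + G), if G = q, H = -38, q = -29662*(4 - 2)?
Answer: -1/96906 ≈ -1.0319e-5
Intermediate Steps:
q = -59324 (q = -29662*2 = -59324)
G = -59324
1/((-43*(-23))*H + G) = 1/(-43*(-23)*(-38) - 59324) = 1/(989*(-38) - 59324) = 1/(-37582 - 59324) = 1/(-96906) = -1/96906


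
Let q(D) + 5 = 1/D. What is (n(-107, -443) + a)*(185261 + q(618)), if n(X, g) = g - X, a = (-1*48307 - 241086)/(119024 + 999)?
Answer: -4650181438026289/74174214 ≈ -6.2693e+7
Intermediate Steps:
a = -289393/120023 (a = (-48307 - 241086)/120023 = -289393*1/120023 = -289393/120023 ≈ -2.4111)
q(D) = -5 + 1/D
(n(-107, -443) + a)*(185261 + q(618)) = ((-443 - 1*(-107)) - 289393/120023)*(185261 + (-5 + 1/618)) = ((-443 + 107) - 289393/120023)*(185261 + (-5 + 1/618)) = (-336 - 289393/120023)*(185261 - 3089/618) = -40617121/120023*114488209/618 = -4650181438026289/74174214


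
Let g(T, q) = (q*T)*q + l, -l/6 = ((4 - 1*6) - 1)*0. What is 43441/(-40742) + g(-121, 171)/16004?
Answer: -72423492613/326017484 ≈ -222.15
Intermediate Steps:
l = 0 (l = -6*((4 - 1*6) - 1)*0 = -6*((4 - 6) - 1)*0 = -6*(-2 - 1)*0 = -(-18)*0 = -6*0 = 0)
g(T, q) = T*q² (g(T, q) = (q*T)*q + 0 = (T*q)*q + 0 = T*q² + 0 = T*q²)
43441/(-40742) + g(-121, 171)/16004 = 43441/(-40742) - 121*171²/16004 = 43441*(-1/40742) - 121*29241*(1/16004) = -43441/40742 - 3538161*1/16004 = -43441/40742 - 3538161/16004 = -72423492613/326017484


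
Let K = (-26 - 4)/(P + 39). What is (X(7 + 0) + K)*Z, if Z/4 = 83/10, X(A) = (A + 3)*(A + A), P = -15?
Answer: 9213/2 ≈ 4606.5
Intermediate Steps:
X(A) = 2*A*(3 + A) (X(A) = (3 + A)*(2*A) = 2*A*(3 + A))
Z = 166/5 (Z = 4*(83/10) = 166/5 ≈ 33.200)
K = -5/4 (K = (-26 - 4)/(-15 + 39) = -30/24 = -30*1/24 = -5/4 ≈ -1.2500)
(X(7 + 0) + K)*Z = (2*(7 + 0)*(3 + (7 + 0)) - 5/4)*(166/5) = (2*7*(3 + 7) - 5/4)*(166/5) = (2*7*10 - 5/4)*(166/5) = (140 - 5/4)*(166/5) = (555/4)*(166/5) = 9213/2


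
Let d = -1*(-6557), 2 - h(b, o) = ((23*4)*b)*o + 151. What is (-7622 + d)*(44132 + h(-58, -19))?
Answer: 61132065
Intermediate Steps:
h(b, o) = -149 - 92*b*o (h(b, o) = 2 - (((23*4)*b)*o + 151) = 2 - ((92*b)*o + 151) = 2 - (92*b*o + 151) = 2 - (151 + 92*b*o) = 2 + (-151 - 92*b*o) = -149 - 92*b*o)
d = 6557
(-7622 + d)*(44132 + h(-58, -19)) = (-7622 + 6557)*(44132 + (-149 - 92*(-58)*(-19))) = -1065*(44132 + (-149 - 101384)) = -1065*(44132 - 101533) = -1065*(-57401) = 61132065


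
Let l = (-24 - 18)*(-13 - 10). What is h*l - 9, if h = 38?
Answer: 36699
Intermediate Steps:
l = 966 (l = -42*(-23) = 966)
h*l - 9 = 38*966 - 9 = 36708 - 9 = 36699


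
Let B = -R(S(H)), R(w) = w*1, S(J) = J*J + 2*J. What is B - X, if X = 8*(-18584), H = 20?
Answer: 148232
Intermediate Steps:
S(J) = J² + 2*J
R(w) = w
B = -440 (B = -20*(2 + 20) = -20*22 = -1*440 = -440)
X = -148672
B - X = -440 - 1*(-148672) = -440 + 148672 = 148232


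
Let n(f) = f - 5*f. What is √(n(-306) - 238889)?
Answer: I*√237665 ≈ 487.51*I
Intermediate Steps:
n(f) = -4*f
√(n(-306) - 238889) = √(-4*(-306) - 238889) = √(1224 - 238889) = √(-237665) = I*√237665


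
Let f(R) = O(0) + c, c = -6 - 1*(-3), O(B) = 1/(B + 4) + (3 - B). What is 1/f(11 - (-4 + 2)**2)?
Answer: 4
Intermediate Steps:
O(B) = 3 + 1/(4 + B) - B (O(B) = 1/(4 + B) + (3 - B) = 3 + 1/(4 + B) - B)
c = -3 (c = -6 + 3 = -3)
f(R) = 1/4 (f(R) = (13 - 1*0 - 1*0**2)/(4 + 0) - 3 = (13 + 0 - 1*0)/4 - 3 = (13 + 0 + 0)/4 - 3 = (1/4)*13 - 3 = 13/4 - 3 = 1/4)
1/f(11 - (-4 + 2)**2) = 1/(1/4) = 4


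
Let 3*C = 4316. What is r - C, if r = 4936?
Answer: 10492/3 ≈ 3497.3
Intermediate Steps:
C = 4316/3 (C = (1/3)*4316 = 4316/3 ≈ 1438.7)
r - C = 4936 - 1*4316/3 = 4936 - 4316/3 = 10492/3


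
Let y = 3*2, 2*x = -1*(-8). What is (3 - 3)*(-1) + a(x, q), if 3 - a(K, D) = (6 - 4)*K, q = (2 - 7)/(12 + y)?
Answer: -5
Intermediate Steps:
x = 4 (x = (-1*(-8))/2 = (1/2)*8 = 4)
y = 6
q = -5/18 (q = (2 - 7)/(12 + 6) = -5/18 ≈ -0.27778)
a(K, D) = 3 - 2*K (a(K, D) = 3 - (6 - 4)*K = 3 - 2*K)
(3 - 3)*(-1) + a(x, q) = (3 - 3)*(-1) + (3 - 2*4) = 0*(-1) + (3 - 8) = 0 - 5 = -5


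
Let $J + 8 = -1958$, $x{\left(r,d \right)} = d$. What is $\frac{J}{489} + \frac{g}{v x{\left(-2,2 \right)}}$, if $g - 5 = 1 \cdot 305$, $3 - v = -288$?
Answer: $- \frac{165437}{47433} \approx -3.4878$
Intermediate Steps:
$v = 291$ ($v = 3 - -288 = 3 + 288 = 291$)
$g = 310$ ($g = 5 + 1 \cdot 305 = 5 + 305 = 310$)
$J = -1966$ ($J = -8 - 1958 = -1966$)
$\frac{J}{489} + \frac{g}{v x{\left(-2,2 \right)}} = - \frac{1966}{489} + \frac{310}{291 \cdot 2} = \left(-1966\right) \frac{1}{489} + \frac{310}{582} = - \frac{1966}{489} + 310 \cdot \frac{1}{582} = - \frac{1966}{489} + \frac{155}{291} = - \frac{165437}{47433}$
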